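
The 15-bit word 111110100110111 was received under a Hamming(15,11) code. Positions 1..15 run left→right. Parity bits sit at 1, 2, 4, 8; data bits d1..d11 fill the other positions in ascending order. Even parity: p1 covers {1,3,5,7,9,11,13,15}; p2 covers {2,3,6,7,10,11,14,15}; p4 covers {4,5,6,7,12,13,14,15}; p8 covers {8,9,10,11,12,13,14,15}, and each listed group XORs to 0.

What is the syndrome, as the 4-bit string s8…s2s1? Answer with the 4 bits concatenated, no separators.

s1 (pos 1,3,5,7,9,11,13,15): 1⊕1⊕1⊕1⊕0⊕1⊕1⊕1 = 1
s2 (pos 2,3,6,7,10,11,14,15): 1⊕1⊕0⊕1⊕1⊕1⊕1⊕1 = 1
s4 (pos 4,5,6,7,12,13,14,15): 1⊕1⊕0⊕1⊕0⊕1⊕1⊕1 = 0
s8 (pos 8,9,10,11,12,13,14,15): 0⊕0⊕1⊕1⊕0⊕1⊕1⊕1 = 1
Syndrome s8…s1 = 1011 → error at position 11.

1011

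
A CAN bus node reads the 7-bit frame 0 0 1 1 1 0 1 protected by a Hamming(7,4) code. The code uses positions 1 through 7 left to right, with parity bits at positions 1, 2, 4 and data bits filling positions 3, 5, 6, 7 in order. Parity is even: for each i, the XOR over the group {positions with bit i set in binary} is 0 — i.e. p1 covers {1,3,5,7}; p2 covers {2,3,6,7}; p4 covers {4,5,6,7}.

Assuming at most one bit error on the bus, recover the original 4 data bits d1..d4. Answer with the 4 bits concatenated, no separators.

1001

s1 (pos 1,3,5,7): 0⊕1⊕1⊕1 = 1
s2 (pos 2,3,6,7): 0⊕1⊕0⊕1 = 0
s4 (pos 4,5,6,7): 1⊕1⊕0⊕1 = 1
Syndrome s4…s1 = 101 → error at position 5.
Flip position 5: 0011101 → 0011001
Read data bits from positions 3,5,6,7: 1001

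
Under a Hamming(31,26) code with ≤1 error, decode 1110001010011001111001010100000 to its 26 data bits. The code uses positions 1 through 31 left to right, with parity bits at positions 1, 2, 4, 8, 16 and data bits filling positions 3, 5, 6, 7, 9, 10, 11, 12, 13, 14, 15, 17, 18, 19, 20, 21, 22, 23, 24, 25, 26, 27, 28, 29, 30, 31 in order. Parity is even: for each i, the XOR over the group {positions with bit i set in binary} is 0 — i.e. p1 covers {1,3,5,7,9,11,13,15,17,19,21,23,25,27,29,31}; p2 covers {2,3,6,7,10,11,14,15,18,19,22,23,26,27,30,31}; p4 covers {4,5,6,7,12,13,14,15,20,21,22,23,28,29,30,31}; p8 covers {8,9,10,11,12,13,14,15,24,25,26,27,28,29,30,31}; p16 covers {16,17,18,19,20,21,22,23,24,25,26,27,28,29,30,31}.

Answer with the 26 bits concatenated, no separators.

s1 (pos 1,3,5,7,9,11,13,15,17,19,21,23,25,27,29,31): 1⊕1⊕0⊕1⊕1⊕0⊕1⊕0⊕1⊕1⊕0⊕0⊕0⊕0⊕0⊕0 = 1
s2 (pos 2,3,6,7,10,11,14,15,18,19,22,23,26,27,30,31): 1⊕1⊕0⊕1⊕0⊕0⊕0⊕0⊕1⊕1⊕1⊕0⊕1⊕0⊕0⊕0 = 1
s4 (pos 4,5,6,7,12,13,14,15,20,21,22,23,28,29,30,31): 0⊕0⊕0⊕1⊕1⊕1⊕0⊕0⊕0⊕0⊕1⊕0⊕0⊕0⊕0⊕0 = 0
s8 (pos 8,9,10,11,12,13,14,15,24,25,26,27,28,29,30,31): 0⊕1⊕0⊕0⊕1⊕1⊕0⊕0⊕1⊕0⊕1⊕0⊕0⊕0⊕0⊕0 = 1
s16 (pos 16,17,18,19,20,21,22,23,24,25,26,27,28,29,30,31): 1⊕1⊕1⊕1⊕0⊕0⊕1⊕0⊕1⊕0⊕1⊕0⊕0⊕0⊕0⊕0 = 1
Syndrome s16…s1 = 11011 → error at position 27.
Flip position 27: 1110001010011001111001010100000 → 1110001010011001111001010110000
Read data bits from positions 3,5,6,7,9,10,11,12,13,14,15,17,18,19,20,21,22,23,24,25,26,27,28,29,30,31: 10011001100111001010110000

10011001100111001010110000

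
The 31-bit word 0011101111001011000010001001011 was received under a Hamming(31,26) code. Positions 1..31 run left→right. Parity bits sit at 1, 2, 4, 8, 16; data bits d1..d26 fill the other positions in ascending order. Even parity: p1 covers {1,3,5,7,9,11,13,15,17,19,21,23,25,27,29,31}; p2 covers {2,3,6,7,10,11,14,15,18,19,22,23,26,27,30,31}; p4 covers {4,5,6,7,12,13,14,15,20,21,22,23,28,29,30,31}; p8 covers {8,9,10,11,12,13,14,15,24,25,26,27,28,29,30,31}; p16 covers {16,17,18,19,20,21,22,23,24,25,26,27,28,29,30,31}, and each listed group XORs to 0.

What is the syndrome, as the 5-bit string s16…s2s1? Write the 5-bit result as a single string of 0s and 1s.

01101

s1 (pos 1,3,5,7,9,11,13,15,17,19,21,23,25,27,29,31): 0⊕1⊕1⊕1⊕1⊕0⊕1⊕1⊕0⊕0⊕1⊕0⊕1⊕0⊕0⊕1 = 1
s2 (pos 2,3,6,7,10,11,14,15,18,19,22,23,26,27,30,31): 0⊕1⊕0⊕1⊕1⊕0⊕0⊕1⊕0⊕0⊕0⊕0⊕0⊕0⊕1⊕1 = 0
s4 (pos 4,5,6,7,12,13,14,15,20,21,22,23,28,29,30,31): 1⊕1⊕0⊕1⊕0⊕1⊕0⊕1⊕0⊕1⊕0⊕0⊕1⊕0⊕1⊕1 = 1
s8 (pos 8,9,10,11,12,13,14,15,24,25,26,27,28,29,30,31): 1⊕1⊕1⊕0⊕0⊕1⊕0⊕1⊕0⊕1⊕0⊕0⊕1⊕0⊕1⊕1 = 1
s16 (pos 16,17,18,19,20,21,22,23,24,25,26,27,28,29,30,31): 1⊕0⊕0⊕0⊕0⊕1⊕0⊕0⊕0⊕1⊕0⊕0⊕1⊕0⊕1⊕1 = 0
Syndrome s16…s1 = 01101 → error at position 13.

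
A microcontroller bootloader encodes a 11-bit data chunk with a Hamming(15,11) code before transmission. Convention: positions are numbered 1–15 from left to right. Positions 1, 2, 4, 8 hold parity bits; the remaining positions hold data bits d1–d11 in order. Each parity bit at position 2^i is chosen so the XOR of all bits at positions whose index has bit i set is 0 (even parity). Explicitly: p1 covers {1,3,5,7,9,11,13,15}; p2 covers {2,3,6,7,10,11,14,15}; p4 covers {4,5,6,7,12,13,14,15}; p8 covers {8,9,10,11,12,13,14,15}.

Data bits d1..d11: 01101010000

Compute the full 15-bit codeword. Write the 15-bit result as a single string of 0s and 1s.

Place data at non-parity positions: p1 p2 0 p4 1 1 0 p8 1 0 1 0 0 0 0
p1 (pos 1,3,5,7,9,11,13,15): XOR of data positions = 0⊕1⊕0⊕1⊕1⊕0⊕0 = 1
p2 (pos 2,3,6,7,10,11,14,15): XOR of data positions = 0⊕1⊕0⊕0⊕1⊕0⊕0 = 0
p4 (pos 4,5,6,7,12,13,14,15): XOR of data positions = 1⊕1⊕0⊕0⊕0⊕0⊕0 = 0
p8 (pos 8,9,10,11,12,13,14,15): XOR of data positions = 1⊕0⊕1⊕0⊕0⊕0⊕0 = 0
Codeword: 100011001010000

100011001010000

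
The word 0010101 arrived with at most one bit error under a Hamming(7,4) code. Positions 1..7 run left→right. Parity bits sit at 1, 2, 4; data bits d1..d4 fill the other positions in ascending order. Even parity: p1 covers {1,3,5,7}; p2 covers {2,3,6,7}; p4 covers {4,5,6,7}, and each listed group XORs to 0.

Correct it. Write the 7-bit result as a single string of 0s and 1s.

1010101

s1 (pos 1,3,5,7): 0⊕1⊕1⊕1 = 1
s2 (pos 2,3,6,7): 0⊕1⊕0⊕1 = 0
s4 (pos 4,5,6,7): 0⊕1⊕0⊕1 = 0
Syndrome s4…s1 = 001 → error at position 1.
Flip position 1: 0010101 → 1010101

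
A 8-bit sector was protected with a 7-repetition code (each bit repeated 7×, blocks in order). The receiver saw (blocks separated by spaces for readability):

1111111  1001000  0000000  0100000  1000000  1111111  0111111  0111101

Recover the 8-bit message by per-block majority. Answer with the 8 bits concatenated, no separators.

Block 1 (1111111): 7 ones → 1
Block 2 (1001000): 2 ones → 0
Block 3 (0000000): 0 ones → 0
Block 4 (0100000): 1 one → 0
Block 5 (1000000): 1 one → 0
Block 6 (1111111): 7 ones → 1
Block 7 (0111111): 6 ones → 1
Block 8 (0111101): 5 ones → 1

10000111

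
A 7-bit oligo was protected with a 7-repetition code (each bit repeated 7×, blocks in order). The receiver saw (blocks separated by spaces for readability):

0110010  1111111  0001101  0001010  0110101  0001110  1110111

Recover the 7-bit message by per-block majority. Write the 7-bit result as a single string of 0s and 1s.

0100101

Block 1 (0110010): 3 ones → 0
Block 2 (1111111): 7 ones → 1
Block 3 (0001101): 3 ones → 0
Block 4 (0001010): 2 ones → 0
Block 5 (0110101): 4 ones → 1
Block 6 (0001110): 3 ones → 0
Block 7 (1110111): 6 ones → 1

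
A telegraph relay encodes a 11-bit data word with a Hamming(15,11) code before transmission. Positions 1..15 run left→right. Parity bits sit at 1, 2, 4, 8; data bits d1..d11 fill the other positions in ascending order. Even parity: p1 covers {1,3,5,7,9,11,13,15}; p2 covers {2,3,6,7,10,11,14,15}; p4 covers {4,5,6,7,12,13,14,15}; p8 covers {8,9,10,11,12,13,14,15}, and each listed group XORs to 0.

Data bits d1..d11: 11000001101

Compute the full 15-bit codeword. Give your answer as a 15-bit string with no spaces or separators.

Place data at non-parity positions: p1 p2 1 p4 1 0 0 p8 0 0 0 1 1 0 1
p1 (pos 1,3,5,7,9,11,13,15): XOR of data positions = 1⊕1⊕0⊕0⊕0⊕1⊕1 = 0
p2 (pos 2,3,6,7,10,11,14,15): XOR of data positions = 1⊕0⊕0⊕0⊕0⊕0⊕1 = 0
p4 (pos 4,5,6,7,12,13,14,15): XOR of data positions = 1⊕0⊕0⊕1⊕1⊕0⊕1 = 0
p8 (pos 8,9,10,11,12,13,14,15): XOR of data positions = 0⊕0⊕0⊕1⊕1⊕0⊕1 = 1
Codeword: 001010010001101

001010010001101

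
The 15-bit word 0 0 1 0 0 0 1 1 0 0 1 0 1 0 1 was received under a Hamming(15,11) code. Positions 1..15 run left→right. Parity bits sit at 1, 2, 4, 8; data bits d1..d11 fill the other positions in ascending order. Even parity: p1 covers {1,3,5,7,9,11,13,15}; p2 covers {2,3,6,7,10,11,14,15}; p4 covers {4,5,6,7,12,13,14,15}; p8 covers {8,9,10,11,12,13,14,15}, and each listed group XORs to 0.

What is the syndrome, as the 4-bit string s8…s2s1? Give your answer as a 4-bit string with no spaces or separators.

s1 (pos 1,3,5,7,9,11,13,15): 0⊕1⊕0⊕1⊕0⊕1⊕1⊕1 = 1
s2 (pos 2,3,6,7,10,11,14,15): 0⊕1⊕0⊕1⊕0⊕1⊕0⊕1 = 0
s4 (pos 4,5,6,7,12,13,14,15): 0⊕0⊕0⊕1⊕0⊕1⊕0⊕1 = 1
s8 (pos 8,9,10,11,12,13,14,15): 1⊕0⊕0⊕1⊕0⊕1⊕0⊕1 = 0
Syndrome s8…s1 = 0101 → error at position 5.

0101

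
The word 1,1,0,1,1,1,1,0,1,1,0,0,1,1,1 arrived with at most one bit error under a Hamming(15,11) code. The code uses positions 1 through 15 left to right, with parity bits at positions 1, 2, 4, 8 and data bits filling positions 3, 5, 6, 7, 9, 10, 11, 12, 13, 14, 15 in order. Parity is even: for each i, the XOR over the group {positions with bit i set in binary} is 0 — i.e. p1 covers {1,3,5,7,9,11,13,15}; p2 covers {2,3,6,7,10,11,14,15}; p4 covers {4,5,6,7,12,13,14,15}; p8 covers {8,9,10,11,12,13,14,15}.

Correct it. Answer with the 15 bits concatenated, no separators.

s1 (pos 1,3,5,7,9,11,13,15): 1⊕0⊕1⊕1⊕1⊕0⊕1⊕1 = 0
s2 (pos 2,3,6,7,10,11,14,15): 1⊕0⊕1⊕1⊕1⊕0⊕1⊕1 = 0
s4 (pos 4,5,6,7,12,13,14,15): 1⊕1⊕1⊕1⊕0⊕1⊕1⊕1 = 1
s8 (pos 8,9,10,11,12,13,14,15): 0⊕1⊕1⊕0⊕0⊕1⊕1⊕1 = 1
Syndrome s8…s1 = 1100 → error at position 12.
Flip position 12: 110111101100111 → 110111101101111

110111101101111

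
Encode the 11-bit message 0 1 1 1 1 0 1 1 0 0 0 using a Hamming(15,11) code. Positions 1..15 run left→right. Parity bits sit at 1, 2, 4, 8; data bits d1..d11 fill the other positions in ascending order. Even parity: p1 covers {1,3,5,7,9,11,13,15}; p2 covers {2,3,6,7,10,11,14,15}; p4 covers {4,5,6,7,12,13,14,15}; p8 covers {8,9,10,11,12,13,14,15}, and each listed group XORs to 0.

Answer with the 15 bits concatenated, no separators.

010011111011000

Place data at non-parity positions: p1 p2 0 p4 1 1 1 p8 1 0 1 1 0 0 0
p1 (pos 1,3,5,7,9,11,13,15): XOR of data positions = 0⊕1⊕1⊕1⊕1⊕0⊕0 = 0
p2 (pos 2,3,6,7,10,11,14,15): XOR of data positions = 0⊕1⊕1⊕0⊕1⊕0⊕0 = 1
p4 (pos 4,5,6,7,12,13,14,15): XOR of data positions = 1⊕1⊕1⊕1⊕0⊕0⊕0 = 0
p8 (pos 8,9,10,11,12,13,14,15): XOR of data positions = 1⊕0⊕1⊕1⊕0⊕0⊕0 = 1
Codeword: 010011111011000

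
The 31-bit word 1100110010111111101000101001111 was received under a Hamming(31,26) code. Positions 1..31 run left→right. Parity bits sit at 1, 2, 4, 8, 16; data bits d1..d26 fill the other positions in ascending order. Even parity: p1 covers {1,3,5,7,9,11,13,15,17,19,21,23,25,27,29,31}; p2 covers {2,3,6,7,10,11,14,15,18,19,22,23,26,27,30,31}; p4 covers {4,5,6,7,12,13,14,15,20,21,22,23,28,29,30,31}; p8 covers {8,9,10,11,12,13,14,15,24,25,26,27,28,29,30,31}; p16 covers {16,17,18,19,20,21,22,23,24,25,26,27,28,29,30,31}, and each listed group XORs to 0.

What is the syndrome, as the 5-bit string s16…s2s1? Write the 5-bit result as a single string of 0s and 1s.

s1 (pos 1,3,5,7,9,11,13,15,17,19,21,23,25,27,29,31): 1⊕0⊕1⊕0⊕1⊕1⊕1⊕1⊕1⊕1⊕0⊕1⊕1⊕0⊕1⊕1 = 0
s2 (pos 2,3,6,7,10,11,14,15,18,19,22,23,26,27,30,31): 1⊕0⊕1⊕0⊕0⊕1⊕1⊕1⊕0⊕1⊕0⊕1⊕0⊕0⊕1⊕1 = 1
s4 (pos 4,5,6,7,12,13,14,15,20,21,22,23,28,29,30,31): 0⊕1⊕1⊕0⊕1⊕1⊕1⊕1⊕0⊕0⊕0⊕1⊕1⊕1⊕1⊕1 = 1
s8 (pos 8,9,10,11,12,13,14,15,24,25,26,27,28,29,30,31): 0⊕1⊕0⊕1⊕1⊕1⊕1⊕1⊕0⊕1⊕0⊕0⊕1⊕1⊕1⊕1 = 1
s16 (pos 16,17,18,19,20,21,22,23,24,25,26,27,28,29,30,31): 1⊕1⊕0⊕1⊕0⊕0⊕0⊕1⊕0⊕1⊕0⊕0⊕1⊕1⊕1⊕1 = 1
Syndrome s16…s1 = 11110 → error at position 30.

11110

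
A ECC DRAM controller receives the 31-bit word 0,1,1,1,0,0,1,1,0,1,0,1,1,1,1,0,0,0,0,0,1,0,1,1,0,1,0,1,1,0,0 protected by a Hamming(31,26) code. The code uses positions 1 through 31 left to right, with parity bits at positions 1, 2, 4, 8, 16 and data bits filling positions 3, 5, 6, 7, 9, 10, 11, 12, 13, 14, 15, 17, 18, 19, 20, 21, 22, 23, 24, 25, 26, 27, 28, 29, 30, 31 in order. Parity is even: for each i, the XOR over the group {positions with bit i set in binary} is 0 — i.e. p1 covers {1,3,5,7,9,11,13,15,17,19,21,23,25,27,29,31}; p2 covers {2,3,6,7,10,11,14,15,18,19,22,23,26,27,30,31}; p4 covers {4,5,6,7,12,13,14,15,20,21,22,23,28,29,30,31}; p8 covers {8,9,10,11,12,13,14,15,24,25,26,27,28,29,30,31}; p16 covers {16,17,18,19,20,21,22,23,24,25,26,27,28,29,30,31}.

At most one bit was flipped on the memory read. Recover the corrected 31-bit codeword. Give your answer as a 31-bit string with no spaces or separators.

1111001101011110000010110101100

s1 (pos 1,3,5,7,9,11,13,15,17,19,21,23,25,27,29,31): 0⊕1⊕0⊕1⊕0⊕0⊕1⊕1⊕0⊕0⊕1⊕1⊕0⊕0⊕1⊕0 = 1
s2 (pos 2,3,6,7,10,11,14,15,18,19,22,23,26,27,30,31): 1⊕1⊕0⊕1⊕1⊕0⊕1⊕1⊕0⊕0⊕0⊕1⊕1⊕0⊕0⊕0 = 0
s4 (pos 4,5,6,7,12,13,14,15,20,21,22,23,28,29,30,31): 1⊕0⊕0⊕1⊕1⊕1⊕1⊕1⊕0⊕1⊕0⊕1⊕1⊕1⊕0⊕0 = 0
s8 (pos 8,9,10,11,12,13,14,15,24,25,26,27,28,29,30,31): 1⊕0⊕1⊕0⊕1⊕1⊕1⊕1⊕1⊕0⊕1⊕0⊕1⊕1⊕0⊕0 = 0
s16 (pos 16,17,18,19,20,21,22,23,24,25,26,27,28,29,30,31): 0⊕0⊕0⊕0⊕0⊕1⊕0⊕1⊕1⊕0⊕1⊕0⊕1⊕1⊕0⊕0 = 0
Syndrome s16…s1 = 00001 → error at position 1.
Flip position 1: 0111001101011110000010110101100 → 1111001101011110000010110101100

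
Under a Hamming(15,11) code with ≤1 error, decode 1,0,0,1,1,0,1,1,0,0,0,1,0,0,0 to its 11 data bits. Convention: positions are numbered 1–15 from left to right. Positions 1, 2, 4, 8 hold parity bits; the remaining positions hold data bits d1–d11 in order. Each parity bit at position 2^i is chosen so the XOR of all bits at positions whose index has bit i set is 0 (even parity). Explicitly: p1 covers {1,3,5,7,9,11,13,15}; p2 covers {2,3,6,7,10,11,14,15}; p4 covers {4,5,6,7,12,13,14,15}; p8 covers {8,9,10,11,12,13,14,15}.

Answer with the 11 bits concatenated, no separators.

s1 (pos 1,3,5,7,9,11,13,15): 1⊕0⊕1⊕1⊕0⊕0⊕0⊕0 = 1
s2 (pos 2,3,6,7,10,11,14,15): 0⊕0⊕0⊕1⊕0⊕0⊕0⊕0 = 1
s4 (pos 4,5,6,7,12,13,14,15): 1⊕1⊕0⊕1⊕1⊕0⊕0⊕0 = 0
s8 (pos 8,9,10,11,12,13,14,15): 1⊕0⊕0⊕0⊕1⊕0⊕0⊕0 = 0
Syndrome s8…s1 = 0011 → error at position 3.
Flip position 3: 100110110001000 → 101110110001000
Read data bits from positions 3,5,6,7,9,10,11,12,13,14,15: 11010001000

11010001000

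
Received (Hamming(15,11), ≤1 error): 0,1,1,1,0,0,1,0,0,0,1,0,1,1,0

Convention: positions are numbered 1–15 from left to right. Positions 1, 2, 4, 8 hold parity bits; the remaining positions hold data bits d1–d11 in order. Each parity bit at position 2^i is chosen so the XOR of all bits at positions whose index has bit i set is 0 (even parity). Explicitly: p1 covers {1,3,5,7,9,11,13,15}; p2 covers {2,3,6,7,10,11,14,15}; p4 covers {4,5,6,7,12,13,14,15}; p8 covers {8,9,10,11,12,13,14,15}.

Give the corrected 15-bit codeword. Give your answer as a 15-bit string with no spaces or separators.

s1 (pos 1,3,5,7,9,11,13,15): 0⊕1⊕0⊕1⊕0⊕1⊕1⊕0 = 0
s2 (pos 2,3,6,7,10,11,14,15): 1⊕1⊕0⊕1⊕0⊕1⊕1⊕0 = 1
s4 (pos 4,5,6,7,12,13,14,15): 1⊕0⊕0⊕1⊕0⊕1⊕1⊕0 = 0
s8 (pos 8,9,10,11,12,13,14,15): 0⊕0⊕0⊕1⊕0⊕1⊕1⊕0 = 1
Syndrome s8…s1 = 1010 → error at position 10.
Flip position 10: 011100100010110 → 011100100110110

011100100110110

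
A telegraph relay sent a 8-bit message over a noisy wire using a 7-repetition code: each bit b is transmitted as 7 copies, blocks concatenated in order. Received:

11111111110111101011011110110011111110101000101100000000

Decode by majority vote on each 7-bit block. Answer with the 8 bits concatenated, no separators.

Block 1 (1111111): 7 ones → 1
Block 2 (1110111): 6 ones → 1
Block 3 (1010110): 4 ones → 1
Block 4 (1111011): 6 ones → 1
Block 5 (0011111): 5 ones → 1
Block 6 (1101010): 4 ones → 1
Block 7 (0010110): 3 ones → 0
Block 8 (0000000): 0 ones → 0

11111100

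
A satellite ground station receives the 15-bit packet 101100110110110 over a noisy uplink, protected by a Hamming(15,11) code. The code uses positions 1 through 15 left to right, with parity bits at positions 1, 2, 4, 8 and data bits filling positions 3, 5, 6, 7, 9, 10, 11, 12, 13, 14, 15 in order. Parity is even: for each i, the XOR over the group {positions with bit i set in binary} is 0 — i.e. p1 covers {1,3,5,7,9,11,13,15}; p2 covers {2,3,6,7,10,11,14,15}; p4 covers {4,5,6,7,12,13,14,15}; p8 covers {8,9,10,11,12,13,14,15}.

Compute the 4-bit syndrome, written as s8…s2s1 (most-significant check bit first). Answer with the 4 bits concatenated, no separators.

1011

s1 (pos 1,3,5,7,9,11,13,15): 1⊕1⊕0⊕1⊕0⊕1⊕1⊕0 = 1
s2 (pos 2,3,6,7,10,11,14,15): 0⊕1⊕0⊕1⊕1⊕1⊕1⊕0 = 1
s4 (pos 4,5,6,7,12,13,14,15): 1⊕0⊕0⊕1⊕0⊕1⊕1⊕0 = 0
s8 (pos 8,9,10,11,12,13,14,15): 1⊕0⊕1⊕1⊕0⊕1⊕1⊕0 = 1
Syndrome s8…s1 = 1011 → error at position 11.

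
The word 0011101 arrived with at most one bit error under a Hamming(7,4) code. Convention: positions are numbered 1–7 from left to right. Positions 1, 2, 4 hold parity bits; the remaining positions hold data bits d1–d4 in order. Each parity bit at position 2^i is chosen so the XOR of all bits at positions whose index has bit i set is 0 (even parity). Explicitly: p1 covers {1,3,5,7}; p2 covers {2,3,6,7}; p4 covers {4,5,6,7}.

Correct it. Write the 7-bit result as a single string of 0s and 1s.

0011001

s1 (pos 1,3,5,7): 0⊕1⊕1⊕1 = 1
s2 (pos 2,3,6,7): 0⊕1⊕0⊕1 = 0
s4 (pos 4,5,6,7): 1⊕1⊕0⊕1 = 1
Syndrome s4…s1 = 101 → error at position 5.
Flip position 5: 0011101 → 0011001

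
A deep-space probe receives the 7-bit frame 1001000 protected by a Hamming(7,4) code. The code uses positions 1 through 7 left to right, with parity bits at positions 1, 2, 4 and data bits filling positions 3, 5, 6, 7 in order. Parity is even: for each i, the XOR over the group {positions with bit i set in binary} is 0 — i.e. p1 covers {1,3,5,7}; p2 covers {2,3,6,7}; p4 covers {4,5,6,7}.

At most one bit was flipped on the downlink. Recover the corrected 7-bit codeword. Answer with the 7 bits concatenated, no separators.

1001100

s1 (pos 1,3,5,7): 1⊕0⊕0⊕0 = 1
s2 (pos 2,3,6,7): 0⊕0⊕0⊕0 = 0
s4 (pos 4,5,6,7): 1⊕0⊕0⊕0 = 1
Syndrome s4…s1 = 101 → error at position 5.
Flip position 5: 1001000 → 1001100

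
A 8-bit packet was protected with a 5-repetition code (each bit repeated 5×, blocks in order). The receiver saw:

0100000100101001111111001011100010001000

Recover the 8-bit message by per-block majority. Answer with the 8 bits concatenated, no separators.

00011100

Block 1 (01000): 1 one → 0
Block 2 (00100): 1 one → 0
Block 3 (10100): 2 ones → 0
Block 4 (11111): 5 ones → 1
Block 5 (11001): 3 ones → 1
Block 6 (01110): 3 ones → 1
Block 7 (00100): 1 one → 0
Block 8 (01000): 1 one → 0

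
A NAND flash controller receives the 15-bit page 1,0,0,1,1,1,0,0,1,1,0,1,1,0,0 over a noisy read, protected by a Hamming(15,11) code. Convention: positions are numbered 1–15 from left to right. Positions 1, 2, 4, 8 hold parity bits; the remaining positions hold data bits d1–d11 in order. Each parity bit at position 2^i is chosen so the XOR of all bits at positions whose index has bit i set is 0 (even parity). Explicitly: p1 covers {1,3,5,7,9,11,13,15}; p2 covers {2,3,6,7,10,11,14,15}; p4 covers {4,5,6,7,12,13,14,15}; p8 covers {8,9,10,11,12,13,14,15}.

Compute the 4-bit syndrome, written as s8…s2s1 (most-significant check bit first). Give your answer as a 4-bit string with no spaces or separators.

0100

s1 (pos 1,3,5,7,9,11,13,15): 1⊕0⊕1⊕0⊕1⊕0⊕1⊕0 = 0
s2 (pos 2,3,6,7,10,11,14,15): 0⊕0⊕1⊕0⊕1⊕0⊕0⊕0 = 0
s4 (pos 4,5,6,7,12,13,14,15): 1⊕1⊕1⊕0⊕1⊕1⊕0⊕0 = 1
s8 (pos 8,9,10,11,12,13,14,15): 0⊕1⊕1⊕0⊕1⊕1⊕0⊕0 = 0
Syndrome s8…s1 = 0100 → error at position 4.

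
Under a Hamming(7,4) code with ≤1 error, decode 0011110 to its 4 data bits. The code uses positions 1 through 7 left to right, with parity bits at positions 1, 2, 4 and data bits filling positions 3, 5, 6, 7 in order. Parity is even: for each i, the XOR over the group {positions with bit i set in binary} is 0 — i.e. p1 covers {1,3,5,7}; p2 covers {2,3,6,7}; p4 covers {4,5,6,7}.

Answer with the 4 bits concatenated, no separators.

s1 (pos 1,3,5,7): 0⊕1⊕1⊕0 = 0
s2 (pos 2,3,6,7): 0⊕1⊕1⊕0 = 0
s4 (pos 4,5,6,7): 1⊕1⊕1⊕0 = 1
Syndrome s4…s1 = 100 → error at position 4.
Flip position 4: 0011110 → 0010110
Read data bits from positions 3,5,6,7: 1110

1110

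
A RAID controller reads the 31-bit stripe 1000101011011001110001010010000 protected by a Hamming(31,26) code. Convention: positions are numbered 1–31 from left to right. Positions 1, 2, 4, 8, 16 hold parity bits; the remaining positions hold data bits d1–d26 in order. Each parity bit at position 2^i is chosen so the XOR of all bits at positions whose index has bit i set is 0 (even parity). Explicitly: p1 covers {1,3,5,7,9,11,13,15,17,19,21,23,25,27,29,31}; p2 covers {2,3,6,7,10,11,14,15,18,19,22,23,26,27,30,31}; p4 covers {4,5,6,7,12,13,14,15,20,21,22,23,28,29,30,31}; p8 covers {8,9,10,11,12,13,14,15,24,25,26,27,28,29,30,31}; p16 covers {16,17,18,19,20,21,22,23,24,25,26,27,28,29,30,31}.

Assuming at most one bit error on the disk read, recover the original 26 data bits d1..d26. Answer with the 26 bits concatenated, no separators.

s1 (pos 1,3,5,7,9,11,13,15,17,19,21,23,25,27,29,31): 1⊕0⊕1⊕1⊕1⊕0⊕1⊕0⊕1⊕0⊕0⊕0⊕0⊕1⊕0⊕0 = 1
s2 (pos 2,3,6,7,10,11,14,15,18,19,22,23,26,27,30,31): 0⊕0⊕0⊕1⊕1⊕0⊕0⊕0⊕1⊕0⊕1⊕0⊕0⊕1⊕0⊕0 = 1
s4 (pos 4,5,6,7,12,13,14,15,20,21,22,23,28,29,30,31): 0⊕1⊕0⊕1⊕1⊕1⊕0⊕0⊕0⊕0⊕1⊕0⊕0⊕0⊕0⊕0 = 1
s8 (pos 8,9,10,11,12,13,14,15,24,25,26,27,28,29,30,31): 0⊕1⊕1⊕0⊕1⊕1⊕0⊕0⊕1⊕0⊕0⊕1⊕0⊕0⊕0⊕0 = 0
s16 (pos 16,17,18,19,20,21,22,23,24,25,26,27,28,29,30,31): 1⊕1⊕1⊕0⊕0⊕0⊕1⊕0⊕1⊕0⊕0⊕1⊕0⊕0⊕0⊕0 = 0
Syndrome s16…s1 = 00111 → error at position 7.
Flip position 7: 1000101011011001110001010010000 → 1000100011011001110001010010000
Read data bits from positions 3,5,6,7,9,10,11,12,13,14,15,17,18,19,20,21,22,23,24,25,26,27,28,29,30,31: 01001101100110001010010000

01001101100110001010010000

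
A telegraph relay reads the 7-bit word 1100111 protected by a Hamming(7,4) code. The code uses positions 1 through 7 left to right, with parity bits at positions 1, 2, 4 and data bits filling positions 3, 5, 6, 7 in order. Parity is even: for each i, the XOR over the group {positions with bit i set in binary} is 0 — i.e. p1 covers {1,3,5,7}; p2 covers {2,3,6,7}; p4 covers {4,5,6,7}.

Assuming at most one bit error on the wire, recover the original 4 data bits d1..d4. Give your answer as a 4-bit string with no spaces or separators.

s1 (pos 1,3,5,7): 1⊕0⊕1⊕1 = 1
s2 (pos 2,3,6,7): 1⊕0⊕1⊕1 = 1
s4 (pos 4,5,6,7): 0⊕1⊕1⊕1 = 1
Syndrome s4…s1 = 111 → error at position 7.
Flip position 7: 1100111 → 1100110
Read data bits from positions 3,5,6,7: 0110

0110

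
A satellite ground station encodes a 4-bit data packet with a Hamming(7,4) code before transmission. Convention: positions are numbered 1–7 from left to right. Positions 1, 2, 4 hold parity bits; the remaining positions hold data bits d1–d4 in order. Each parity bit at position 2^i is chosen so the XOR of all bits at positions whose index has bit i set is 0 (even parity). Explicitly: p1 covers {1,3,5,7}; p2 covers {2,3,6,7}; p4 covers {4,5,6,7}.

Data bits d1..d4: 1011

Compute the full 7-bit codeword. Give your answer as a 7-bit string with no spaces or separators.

0110011

Place data at non-parity positions: p1 p2 1 p4 0 1 1
p1 (pos 1,3,5,7): XOR of data positions = 1⊕0⊕1 = 0
p2 (pos 2,3,6,7): XOR of data positions = 1⊕1⊕1 = 1
p4 (pos 4,5,6,7): XOR of data positions = 0⊕1⊕1 = 0
Codeword: 0110011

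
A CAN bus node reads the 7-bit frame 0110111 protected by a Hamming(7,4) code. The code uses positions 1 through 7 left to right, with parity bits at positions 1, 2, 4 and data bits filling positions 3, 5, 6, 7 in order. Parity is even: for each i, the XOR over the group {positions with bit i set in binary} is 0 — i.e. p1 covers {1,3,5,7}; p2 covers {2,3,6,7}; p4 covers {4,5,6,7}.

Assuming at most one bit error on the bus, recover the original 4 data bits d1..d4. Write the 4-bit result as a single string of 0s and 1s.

1011

s1 (pos 1,3,5,7): 0⊕1⊕1⊕1 = 1
s2 (pos 2,3,6,7): 1⊕1⊕1⊕1 = 0
s4 (pos 4,5,6,7): 0⊕1⊕1⊕1 = 1
Syndrome s4…s1 = 101 → error at position 5.
Flip position 5: 0110111 → 0110011
Read data bits from positions 3,5,6,7: 1011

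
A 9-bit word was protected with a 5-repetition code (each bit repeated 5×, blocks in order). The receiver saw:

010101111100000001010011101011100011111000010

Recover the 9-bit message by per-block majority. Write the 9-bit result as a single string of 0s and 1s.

010011010

Block 1 (01010): 2 ones → 0
Block 2 (11111): 5 ones → 1
Block 3 (00000): 0 ones → 0
Block 4 (00101): 2 ones → 0
Block 5 (00111): 3 ones → 1
Block 6 (01011): 3 ones → 1
Block 7 (10001): 2 ones → 0
Block 8 (11110): 4 ones → 1
Block 9 (00010): 1 one → 0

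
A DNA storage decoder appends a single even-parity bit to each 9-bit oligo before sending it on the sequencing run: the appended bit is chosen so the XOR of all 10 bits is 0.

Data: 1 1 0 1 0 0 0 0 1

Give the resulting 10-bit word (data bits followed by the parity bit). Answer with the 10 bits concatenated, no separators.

1101000010

XOR of the 9 data bits: 1⊕1⊕0⊕1⊕0⊕0⊕0⊕0⊕1 = 0
Parity bit = 0 (so all 10 bits XOR to 0).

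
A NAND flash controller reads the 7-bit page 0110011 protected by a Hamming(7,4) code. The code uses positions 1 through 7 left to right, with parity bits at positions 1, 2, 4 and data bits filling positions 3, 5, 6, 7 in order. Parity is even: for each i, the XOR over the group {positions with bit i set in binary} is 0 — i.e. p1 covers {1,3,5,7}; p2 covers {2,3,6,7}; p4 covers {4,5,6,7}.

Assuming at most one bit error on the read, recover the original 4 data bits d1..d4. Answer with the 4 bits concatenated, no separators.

s1 (pos 1,3,5,7): 0⊕1⊕0⊕1 = 0
s2 (pos 2,3,6,7): 1⊕1⊕1⊕1 = 0
s4 (pos 4,5,6,7): 0⊕0⊕1⊕1 = 0
Syndrome s4…s1 = 000 → no error.
Read data bits from positions 3,5,6,7: 1011

1011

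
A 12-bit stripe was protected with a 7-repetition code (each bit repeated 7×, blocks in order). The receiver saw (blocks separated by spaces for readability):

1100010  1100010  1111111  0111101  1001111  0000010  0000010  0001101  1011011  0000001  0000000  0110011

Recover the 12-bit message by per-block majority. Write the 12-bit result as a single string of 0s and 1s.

001110001001

Block 1 (1100010): 3 ones → 0
Block 2 (1100010): 3 ones → 0
Block 3 (1111111): 7 ones → 1
Block 4 (0111101): 5 ones → 1
Block 5 (1001111): 5 ones → 1
Block 6 (0000010): 1 one → 0
Block 7 (0000010): 1 one → 0
Block 8 (0001101): 3 ones → 0
Block 9 (1011011): 5 ones → 1
Block 10 (0000001): 1 one → 0
Block 11 (0000000): 0 ones → 0
Block 12 (0110011): 4 ones → 1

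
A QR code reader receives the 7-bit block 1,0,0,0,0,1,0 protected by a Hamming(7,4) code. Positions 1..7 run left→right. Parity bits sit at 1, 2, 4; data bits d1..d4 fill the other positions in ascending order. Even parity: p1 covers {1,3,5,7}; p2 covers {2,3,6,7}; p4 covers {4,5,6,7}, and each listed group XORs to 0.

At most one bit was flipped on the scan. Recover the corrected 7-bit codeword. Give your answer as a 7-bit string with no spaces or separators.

1000011

s1 (pos 1,3,5,7): 1⊕0⊕0⊕0 = 1
s2 (pos 2,3,6,7): 0⊕0⊕1⊕0 = 1
s4 (pos 4,5,6,7): 0⊕0⊕1⊕0 = 1
Syndrome s4…s1 = 111 → error at position 7.
Flip position 7: 1000010 → 1000011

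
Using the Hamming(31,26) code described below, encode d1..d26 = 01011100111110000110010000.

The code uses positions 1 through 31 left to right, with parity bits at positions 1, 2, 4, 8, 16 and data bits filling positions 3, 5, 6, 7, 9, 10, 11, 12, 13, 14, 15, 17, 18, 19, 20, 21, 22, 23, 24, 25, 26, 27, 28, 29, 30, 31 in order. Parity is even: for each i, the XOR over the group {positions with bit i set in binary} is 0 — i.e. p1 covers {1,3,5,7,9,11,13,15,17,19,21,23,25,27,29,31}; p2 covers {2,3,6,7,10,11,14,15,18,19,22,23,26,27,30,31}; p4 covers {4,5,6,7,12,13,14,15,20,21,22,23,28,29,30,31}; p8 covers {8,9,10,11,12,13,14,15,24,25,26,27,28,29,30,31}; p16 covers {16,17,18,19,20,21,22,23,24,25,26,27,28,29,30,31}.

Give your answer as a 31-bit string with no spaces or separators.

0100101111001111110000110010000

Place data at non-parity positions: p1 p2 0 p4 1 0 1 p8 1 1 0 0 1 1 1 p16 1 1 0 0 0 0 1 1 0 0 1 0 0 0 0
p1 (pos 1,3,5,7,9,11,13,15,17,19,21,23,25,27,29,31): XOR of data positions = 0⊕1⊕1⊕1⊕0⊕1⊕1⊕1⊕0⊕0⊕1⊕0⊕1⊕0⊕0 = 0
p2 (pos 2,3,6,7,10,11,14,15,18,19,22,23,26,27,30,31): XOR of data positions = 0⊕0⊕1⊕1⊕0⊕1⊕1⊕1⊕0⊕0⊕1⊕0⊕1⊕0⊕0 = 1
p4 (pos 4,5,6,7,12,13,14,15,20,21,22,23,28,29,30,31): XOR of data positions = 1⊕0⊕1⊕0⊕1⊕1⊕1⊕0⊕0⊕0⊕1⊕0⊕0⊕0⊕0 = 0
p8 (pos 8,9,10,11,12,13,14,15,24,25,26,27,28,29,30,31): XOR of data positions = 1⊕1⊕0⊕0⊕1⊕1⊕1⊕1⊕0⊕0⊕1⊕0⊕0⊕0⊕0 = 1
p16 (pos 16,17,18,19,20,21,22,23,24,25,26,27,28,29,30,31): XOR of data positions = 1⊕1⊕0⊕0⊕0⊕0⊕1⊕1⊕0⊕0⊕1⊕0⊕0⊕0⊕0 = 1
Codeword: 0100101111001111110000110010000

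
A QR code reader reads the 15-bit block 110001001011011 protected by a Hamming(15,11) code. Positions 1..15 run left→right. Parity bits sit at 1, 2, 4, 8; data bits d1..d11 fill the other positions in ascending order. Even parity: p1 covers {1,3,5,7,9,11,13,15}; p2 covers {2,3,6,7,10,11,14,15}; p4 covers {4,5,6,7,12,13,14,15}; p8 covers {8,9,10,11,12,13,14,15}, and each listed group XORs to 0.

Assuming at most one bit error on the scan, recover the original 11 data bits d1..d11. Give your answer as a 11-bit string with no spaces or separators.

00101111011

s1 (pos 1,3,5,7,9,11,13,15): 1⊕0⊕0⊕0⊕1⊕1⊕0⊕1 = 0
s2 (pos 2,3,6,7,10,11,14,15): 1⊕0⊕1⊕0⊕0⊕1⊕1⊕1 = 1
s4 (pos 4,5,6,7,12,13,14,15): 0⊕0⊕1⊕0⊕1⊕0⊕1⊕1 = 0
s8 (pos 8,9,10,11,12,13,14,15): 0⊕1⊕0⊕1⊕1⊕0⊕1⊕1 = 1
Syndrome s8…s1 = 1010 → error at position 10.
Flip position 10: 110001001011011 → 110001001111011
Read data bits from positions 3,5,6,7,9,10,11,12,13,14,15: 00101111011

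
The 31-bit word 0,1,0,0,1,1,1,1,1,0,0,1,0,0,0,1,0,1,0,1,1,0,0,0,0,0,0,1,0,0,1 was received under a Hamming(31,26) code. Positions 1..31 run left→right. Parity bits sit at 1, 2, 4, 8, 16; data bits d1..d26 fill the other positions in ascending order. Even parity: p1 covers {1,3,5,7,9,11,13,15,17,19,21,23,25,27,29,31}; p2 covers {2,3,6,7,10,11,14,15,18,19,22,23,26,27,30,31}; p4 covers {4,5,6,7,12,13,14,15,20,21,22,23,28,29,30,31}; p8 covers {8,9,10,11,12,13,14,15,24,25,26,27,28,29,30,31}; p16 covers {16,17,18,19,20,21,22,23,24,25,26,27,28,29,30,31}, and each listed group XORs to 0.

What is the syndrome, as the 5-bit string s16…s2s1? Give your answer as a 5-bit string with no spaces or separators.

01011

s1 (pos 1,3,5,7,9,11,13,15,17,19,21,23,25,27,29,31): 0⊕0⊕1⊕1⊕1⊕0⊕0⊕0⊕0⊕0⊕1⊕0⊕0⊕0⊕0⊕1 = 1
s2 (pos 2,3,6,7,10,11,14,15,18,19,22,23,26,27,30,31): 1⊕0⊕1⊕1⊕0⊕0⊕0⊕0⊕1⊕0⊕0⊕0⊕0⊕0⊕0⊕1 = 1
s4 (pos 4,5,6,7,12,13,14,15,20,21,22,23,28,29,30,31): 0⊕1⊕1⊕1⊕1⊕0⊕0⊕0⊕1⊕1⊕0⊕0⊕1⊕0⊕0⊕1 = 0
s8 (pos 8,9,10,11,12,13,14,15,24,25,26,27,28,29,30,31): 1⊕1⊕0⊕0⊕1⊕0⊕0⊕0⊕0⊕0⊕0⊕0⊕1⊕0⊕0⊕1 = 1
s16 (pos 16,17,18,19,20,21,22,23,24,25,26,27,28,29,30,31): 1⊕0⊕1⊕0⊕1⊕1⊕0⊕0⊕0⊕0⊕0⊕0⊕1⊕0⊕0⊕1 = 0
Syndrome s16…s1 = 01011 → error at position 11.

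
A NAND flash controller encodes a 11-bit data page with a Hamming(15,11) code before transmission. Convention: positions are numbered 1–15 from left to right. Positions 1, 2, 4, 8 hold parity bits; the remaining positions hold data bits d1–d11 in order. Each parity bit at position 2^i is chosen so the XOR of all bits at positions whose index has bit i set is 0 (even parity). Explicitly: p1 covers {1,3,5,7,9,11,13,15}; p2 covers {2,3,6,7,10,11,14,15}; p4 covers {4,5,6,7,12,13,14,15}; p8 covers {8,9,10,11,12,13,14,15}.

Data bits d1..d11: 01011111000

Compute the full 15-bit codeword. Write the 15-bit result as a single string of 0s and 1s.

010110101111000

Place data at non-parity positions: p1 p2 0 p4 1 0 1 p8 1 1 1 1 0 0 0
p1 (pos 1,3,5,7,9,11,13,15): XOR of data positions = 0⊕1⊕1⊕1⊕1⊕0⊕0 = 0
p2 (pos 2,3,6,7,10,11,14,15): XOR of data positions = 0⊕0⊕1⊕1⊕1⊕0⊕0 = 1
p4 (pos 4,5,6,7,12,13,14,15): XOR of data positions = 1⊕0⊕1⊕1⊕0⊕0⊕0 = 1
p8 (pos 8,9,10,11,12,13,14,15): XOR of data positions = 1⊕1⊕1⊕1⊕0⊕0⊕0 = 0
Codeword: 010110101111000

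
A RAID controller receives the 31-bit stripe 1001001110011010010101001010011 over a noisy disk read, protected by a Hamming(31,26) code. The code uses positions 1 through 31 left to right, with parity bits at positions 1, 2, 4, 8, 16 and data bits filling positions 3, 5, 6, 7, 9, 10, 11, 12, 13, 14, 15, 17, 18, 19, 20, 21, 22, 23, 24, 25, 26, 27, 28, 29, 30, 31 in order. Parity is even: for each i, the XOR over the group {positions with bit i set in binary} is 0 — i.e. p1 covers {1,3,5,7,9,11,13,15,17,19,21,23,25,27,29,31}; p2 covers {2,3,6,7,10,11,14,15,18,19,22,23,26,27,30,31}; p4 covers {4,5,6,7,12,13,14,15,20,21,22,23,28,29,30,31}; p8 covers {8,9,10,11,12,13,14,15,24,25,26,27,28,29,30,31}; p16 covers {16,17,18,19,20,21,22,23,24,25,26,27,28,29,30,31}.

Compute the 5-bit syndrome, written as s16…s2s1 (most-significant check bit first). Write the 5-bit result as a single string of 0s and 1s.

11110

s1 (pos 1,3,5,7,9,11,13,15,17,19,21,23,25,27,29,31): 1⊕0⊕0⊕1⊕1⊕0⊕1⊕1⊕0⊕0⊕0⊕0⊕1⊕1⊕0⊕1 = 0
s2 (pos 2,3,6,7,10,11,14,15,18,19,22,23,26,27,30,31): 0⊕0⊕0⊕1⊕0⊕0⊕0⊕1⊕1⊕0⊕1⊕0⊕0⊕1⊕1⊕1 = 1
s4 (pos 4,5,6,7,12,13,14,15,20,21,22,23,28,29,30,31): 1⊕0⊕0⊕1⊕1⊕1⊕0⊕1⊕1⊕0⊕1⊕0⊕0⊕0⊕1⊕1 = 1
s8 (pos 8,9,10,11,12,13,14,15,24,25,26,27,28,29,30,31): 1⊕1⊕0⊕0⊕1⊕1⊕0⊕1⊕0⊕1⊕0⊕1⊕0⊕0⊕1⊕1 = 1
s16 (pos 16,17,18,19,20,21,22,23,24,25,26,27,28,29,30,31): 0⊕0⊕1⊕0⊕1⊕0⊕1⊕0⊕0⊕1⊕0⊕1⊕0⊕0⊕1⊕1 = 1
Syndrome s16…s1 = 11110 → error at position 30.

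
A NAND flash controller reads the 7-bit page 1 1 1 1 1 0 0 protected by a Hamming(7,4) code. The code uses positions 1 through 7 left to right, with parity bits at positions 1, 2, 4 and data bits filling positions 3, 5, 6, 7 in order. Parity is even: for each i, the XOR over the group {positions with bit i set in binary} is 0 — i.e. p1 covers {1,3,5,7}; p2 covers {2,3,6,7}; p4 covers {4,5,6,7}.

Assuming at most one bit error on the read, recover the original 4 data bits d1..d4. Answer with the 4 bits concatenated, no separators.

s1 (pos 1,3,5,7): 1⊕1⊕1⊕0 = 1
s2 (pos 2,3,6,7): 1⊕1⊕0⊕0 = 0
s4 (pos 4,5,6,7): 1⊕1⊕0⊕0 = 0
Syndrome s4…s1 = 001 → error at position 1.
Flip position 1: 1111100 → 0111100
Read data bits from positions 3,5,6,7: 1100

1100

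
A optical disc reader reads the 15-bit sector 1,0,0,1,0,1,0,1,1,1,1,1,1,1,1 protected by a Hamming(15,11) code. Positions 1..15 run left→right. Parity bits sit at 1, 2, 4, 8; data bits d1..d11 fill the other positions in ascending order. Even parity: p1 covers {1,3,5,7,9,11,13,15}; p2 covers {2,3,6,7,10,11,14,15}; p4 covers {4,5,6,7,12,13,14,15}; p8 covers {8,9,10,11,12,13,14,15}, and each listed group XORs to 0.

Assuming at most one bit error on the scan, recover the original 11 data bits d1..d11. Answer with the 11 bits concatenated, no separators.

10101111111

s1 (pos 1,3,5,7,9,11,13,15): 1⊕0⊕0⊕0⊕1⊕1⊕1⊕1 = 1
s2 (pos 2,3,6,7,10,11,14,15): 0⊕0⊕1⊕0⊕1⊕1⊕1⊕1 = 1
s4 (pos 4,5,6,7,12,13,14,15): 1⊕0⊕1⊕0⊕1⊕1⊕1⊕1 = 0
s8 (pos 8,9,10,11,12,13,14,15): 1⊕1⊕1⊕1⊕1⊕1⊕1⊕1 = 0
Syndrome s8…s1 = 0011 → error at position 3.
Flip position 3: 100101011111111 → 101101011111111
Read data bits from positions 3,5,6,7,9,10,11,12,13,14,15: 10101111111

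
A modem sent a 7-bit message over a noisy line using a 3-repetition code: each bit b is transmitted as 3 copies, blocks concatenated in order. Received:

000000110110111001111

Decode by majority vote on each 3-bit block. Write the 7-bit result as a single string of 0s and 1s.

Block 1 (000): 0 ones → 0
Block 2 (000): 0 ones → 0
Block 3 (110): 2 ones → 1
Block 4 (110): 2 ones → 1
Block 5 (111): 3 ones → 1
Block 6 (001): 1 one → 0
Block 7 (111): 3 ones → 1

0011101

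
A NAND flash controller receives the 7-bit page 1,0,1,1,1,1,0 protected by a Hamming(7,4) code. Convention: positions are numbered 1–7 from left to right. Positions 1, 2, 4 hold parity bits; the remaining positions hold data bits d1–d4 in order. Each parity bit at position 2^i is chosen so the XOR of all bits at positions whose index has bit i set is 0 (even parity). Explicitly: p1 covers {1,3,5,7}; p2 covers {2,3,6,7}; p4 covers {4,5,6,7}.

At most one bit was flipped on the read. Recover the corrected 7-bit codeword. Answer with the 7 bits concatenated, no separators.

s1 (pos 1,3,5,7): 1⊕1⊕1⊕0 = 1
s2 (pos 2,3,6,7): 0⊕1⊕1⊕0 = 0
s4 (pos 4,5,6,7): 1⊕1⊕1⊕0 = 1
Syndrome s4…s1 = 101 → error at position 5.
Flip position 5: 1011110 → 1011010

1011010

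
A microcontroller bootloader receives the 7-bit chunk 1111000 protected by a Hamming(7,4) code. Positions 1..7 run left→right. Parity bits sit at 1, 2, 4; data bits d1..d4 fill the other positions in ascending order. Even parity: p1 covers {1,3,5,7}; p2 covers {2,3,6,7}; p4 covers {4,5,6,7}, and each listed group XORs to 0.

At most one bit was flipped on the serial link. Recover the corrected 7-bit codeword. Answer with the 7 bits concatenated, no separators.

1110000

s1 (pos 1,3,5,7): 1⊕1⊕0⊕0 = 0
s2 (pos 2,3,6,7): 1⊕1⊕0⊕0 = 0
s4 (pos 4,5,6,7): 1⊕0⊕0⊕0 = 1
Syndrome s4…s1 = 100 → error at position 4.
Flip position 4: 1111000 → 1110000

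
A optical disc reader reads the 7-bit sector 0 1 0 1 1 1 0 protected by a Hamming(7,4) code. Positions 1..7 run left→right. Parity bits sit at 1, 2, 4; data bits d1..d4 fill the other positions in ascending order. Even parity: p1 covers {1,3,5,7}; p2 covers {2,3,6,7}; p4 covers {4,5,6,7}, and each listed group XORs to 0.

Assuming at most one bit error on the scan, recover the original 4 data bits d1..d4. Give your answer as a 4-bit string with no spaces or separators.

s1 (pos 1,3,5,7): 0⊕0⊕1⊕0 = 1
s2 (pos 2,3,6,7): 1⊕0⊕1⊕0 = 0
s4 (pos 4,5,6,7): 1⊕1⊕1⊕0 = 1
Syndrome s4…s1 = 101 → error at position 5.
Flip position 5: 0101110 → 0101010
Read data bits from positions 3,5,6,7: 0010

0010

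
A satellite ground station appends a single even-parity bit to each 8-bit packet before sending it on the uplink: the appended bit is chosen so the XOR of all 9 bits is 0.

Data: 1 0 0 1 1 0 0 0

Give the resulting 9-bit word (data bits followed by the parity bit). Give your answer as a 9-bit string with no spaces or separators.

XOR of the 8 data bits: 1⊕0⊕0⊕1⊕1⊕0⊕0⊕0 = 1
Parity bit = 1 (so all 9 bits XOR to 0).

100110001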